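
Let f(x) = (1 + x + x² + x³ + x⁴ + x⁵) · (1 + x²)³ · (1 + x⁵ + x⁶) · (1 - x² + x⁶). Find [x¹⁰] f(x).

(1 + x + x² + x³ + x⁴ + x⁵) has coefficients 1,1,1,1,1,1 for degrees 0…5.
(1 + x²)³ has coefficients 1,0,3,0,3,0,1,0,0,0,0 for degrees 0…10.
Multiplying by (1 + x⁵ + x⁶) gives running coefficients 1,0,3,0,3,1,2,3,3,3,3 for degrees 0…10.
Finally multiplying by (1 - x² + x⁶), the product of all factors after the first has coefficients 1,0,2,0,0,1,0,2,4,0,3 for degrees 0…10.
[x¹⁰] = 1·3 + 1·0 + 1·4 + 1·2 + 1·0 + 1·1 = 10.

10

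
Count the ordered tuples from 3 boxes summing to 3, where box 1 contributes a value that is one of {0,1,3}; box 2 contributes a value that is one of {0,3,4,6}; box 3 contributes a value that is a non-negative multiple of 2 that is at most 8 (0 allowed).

The generating function for the choices is (1 + x + x³)·(1 + x³ + x⁴ + x⁶)·(1 + x² + x⁴ + x⁶ + x⁸); the count is [x³].
(1 + x + x³) has coefficients 1,1,0,1 for degrees 0…3.
(1 + x³ + x⁴ + x⁶) has coefficients 1,0,0,1 for degrees 0…3.
Finally multiplying by (1 + x² + x⁴ + x⁶ + x⁸), the product of all factors after the first has coefficients 1,0,1,1 for degrees 0…3.
[x³] = 1·1 + 1·1 + 1·1 = 3.

3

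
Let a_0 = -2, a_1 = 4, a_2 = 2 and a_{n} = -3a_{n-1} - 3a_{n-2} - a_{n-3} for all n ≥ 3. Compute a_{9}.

-268

The ordinary generating function has denominator 1 + 3q + 3q^2 + q^3.
Iterating the recurrence: a_0,…,a_{9} = -2, 4, 2, -16, 38, -68, 106, -152, 206, -268.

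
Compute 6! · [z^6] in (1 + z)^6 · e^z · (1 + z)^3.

207775

The EGF product rule gives c_6 = Σ_{k_1+k_2+k_3=6} C(6; k_1,k_2,k_3) · ∏ g_i(k_i), where (1+z)^6 gives the falling factorial (6)_k; e^z gives (1)^k; (1+z)^3 gives the falling factorial (3)_k.
g_1(k) for k = 0…6: 1, 6, 30, 120, 360, 720, 720.
g_2(k) for k = 0…6: 1, 1, 1, 1, 1, 1, 1.
g_3(k) for k = 0…6: 1, 3, 6, 6, 0, 0, 0.
First combine the last two factors: h(k) = Σ_j C(k,j)·g_2(j)·g_3(k−j) for k = 0…6: 1, 4, 13, 34, 73, 136, 229.
c_6 = Σ_k C(6,k)·g_1(k)·h(6−k) = 1·1·229 + 6·6·136 + 15·30·73 + 20·120·34 + 15·360·13 + 6·720·4 + 1·720·1 = 229 + 4896 + 32850 + 81600 + 70200 + 17280 + 720 = 207775.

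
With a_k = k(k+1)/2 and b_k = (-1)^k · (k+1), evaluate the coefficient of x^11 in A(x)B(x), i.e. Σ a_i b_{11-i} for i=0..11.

21

This is [x^11] in the product of the two ordinary generating functions.
Σ = 0·(-12) + 1·11 + 3·(-10) + 6·9 + 10·(-8) + 15·7 + 21·(-6) + 28·5 + 36·(-4) + 45·3 + 55·(-2) + 66·1 = 21.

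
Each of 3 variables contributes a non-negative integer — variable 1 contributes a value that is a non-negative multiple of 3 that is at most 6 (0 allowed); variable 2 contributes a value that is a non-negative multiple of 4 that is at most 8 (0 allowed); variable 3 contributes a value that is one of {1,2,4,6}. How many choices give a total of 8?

The generating function for the choices is (1 + t^3 + t^6)·(1 + t^4 + t^8)·(t + t^2 + t^4 + t^6); the count is [t^8].
(1 + t^3 + t^6) has coefficients 1,0,0,1,0,0,1 for degrees 0…6.
(1 + t^4 + t^8) has coefficients 1,0,0,0,1,0,0,0,1 for degrees 0…8.
Finally multiplying by (t + t^2 + t^4 + t^6), the product of all factors after the first has coefficients 0,1,1,0,1,1,2,0,1 for degrees 0…8.
[t^8] = 1·1 + 1·1 + 1·1 = 3.

3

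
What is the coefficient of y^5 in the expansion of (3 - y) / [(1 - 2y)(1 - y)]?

Partial fractions give a closed form: a_n = (5)·2^n + (-2)·1^n.
At n = 5: a_5 = 158.

158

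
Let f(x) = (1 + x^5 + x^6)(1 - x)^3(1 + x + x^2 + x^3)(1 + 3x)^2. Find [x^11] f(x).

(1 + x^5 + x^6) has coefficients 1,0,0,0,0,1,1 for degrees 0…6.
(1 - x)^3 has coefficients 1,-3,3,-1,0,0,0,0,0,0,0,0 for degrees 0…11.
Multiplying by (1 + x + x^2 + x^3) gives running coefficients 1,-2,1,0,-1,2,-1,0,0,0,0,0 for degrees 0…11.
Finally multiplying by (1 + 3x)^2, the product of all factors after the first has coefficients 1,4,-2,-12,8,-4,2,12,-9,0,0,0 for degrees 0…11.
[x^11] = 1·0 + 1·2 + 1·(-4) = -2.

-2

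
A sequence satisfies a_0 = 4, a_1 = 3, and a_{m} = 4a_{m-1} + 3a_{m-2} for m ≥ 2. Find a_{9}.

The ordinary generating function has denominator 1 - 4t - 3t^2.
Iterating the recurrence: a_0,…,a_{9} = 4, 3, 24, 105, 492, 2283, 10608, 49281, 228948, 1063635.

1063635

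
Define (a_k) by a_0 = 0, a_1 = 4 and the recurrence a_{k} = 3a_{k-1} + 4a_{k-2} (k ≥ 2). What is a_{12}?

The ordinary generating function has denominator 1 - 3z - 4z^2.
Iterating the recurrence: a_0,…,a_{12} = 0, 4, 12, 52, 204, 820, 3276, 13108, 52428, 209716, 838860, 3355444, 13421772.

13421772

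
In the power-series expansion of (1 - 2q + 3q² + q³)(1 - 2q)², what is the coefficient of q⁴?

(1 - 2q + 3q² + q³) has coefficients 1,-2,3,1 for degrees 0…3.
(1 - 2q)² has coefficients 1,-4,4,0,0 for degrees 0…4.
[q⁴] = 1·0 − 2·0 + 3·4 + 1·(-4) = 8.

8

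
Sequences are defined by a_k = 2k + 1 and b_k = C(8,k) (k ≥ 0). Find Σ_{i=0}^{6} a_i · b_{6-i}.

The convolution is the t^6 coefficient of A(t)B(t).
Σ = 1·28 + 3·56 + 5·70 + 7·56 + 9·28 + 11·8 + 13·1 = 1291.

1291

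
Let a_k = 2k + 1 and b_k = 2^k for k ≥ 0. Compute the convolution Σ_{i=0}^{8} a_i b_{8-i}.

1515

The convolution is the t^8 coefficient of A(t)B(t).
Σ = 1·256 + 3·128 + 5·64 + 7·32 + 9·16 + 11·8 + 13·4 + 15·2 + 17·1 = 1515.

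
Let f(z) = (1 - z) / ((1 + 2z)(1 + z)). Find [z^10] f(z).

3070

The denominator gives the recurrence a_n = −3a_(n−1) − 2a_(n−2) for n ≥ 2; the numerator fixes a_0 = 1, a_1 = -4.
Iterating: 1, -4, 10, -22, 46, -94, 190, -382, 766, -1534, 3070, so a_10 = 3070.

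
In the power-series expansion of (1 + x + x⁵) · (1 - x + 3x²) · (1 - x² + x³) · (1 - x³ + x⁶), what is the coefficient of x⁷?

(1 + x + x⁵) has coefficients 1,1,0,0,0,1 for degrees 0…5.
(1 - x + 3x²) has coefficients 1,-1,3,0,0,0,0,0 for degrees 0…7.
Multiplying by (1 - x² + x³) gives running coefficients 1,-1,2,2,-4,3,0,0 for degrees 0…7.
Finally multiplying by (1 - x³ + x⁶), the product of all factors after the first has coefficients 1,-1,2,1,-3,1,-1,3 for degrees 0…7.
[x⁷] = 1·3 + 1·(-1) + 1·2 = 4.

4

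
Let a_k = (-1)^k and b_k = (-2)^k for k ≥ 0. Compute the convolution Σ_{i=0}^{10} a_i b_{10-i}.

2047

Write out a_i and b_{10-i} for i = 0,…,10 and sum the products.
Σ = 1·1024 − 1·(-512) + 1·256 − 1·(-128) + 1·64 − 1·(-32) + 1·16 − 1·(-8) + 1·4 − 1·(-2) + 1·1 = 2047.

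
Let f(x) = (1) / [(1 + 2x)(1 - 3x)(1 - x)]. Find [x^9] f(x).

17578

Partial fractions give a closed form: a_n = (4/15)·(-2)^n + (9/10)·3^n + (-1/6)·1^n.
At n = 9: a_9 = 17578.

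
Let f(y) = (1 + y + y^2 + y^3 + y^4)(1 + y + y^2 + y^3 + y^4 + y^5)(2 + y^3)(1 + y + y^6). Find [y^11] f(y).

(1 + y + y^2 + y^3 + y^4) has coefficients 1,1,1,1,1 for degrees 0…4.
(1 + y + y^2 + y^3 + y^4 + y^5) has coefficients 1,1,1,1,1,1,0,0,0,0,0,0 for degrees 0…11.
Multiplying by (2 + y^3) gives running coefficients 2,2,2,3,3,3,1,1,1,0,0,0 for degrees 0…11.
Finally multiplying by (1 + y + y^6), the product of all factors after the first has coefficients 2,4,4,5,6,6,6,4,4,4,3,3 for degrees 0…11.
[y^11] = 1·3 + 1·3 + 1·4 + 1·4 + 1·4 = 18.

18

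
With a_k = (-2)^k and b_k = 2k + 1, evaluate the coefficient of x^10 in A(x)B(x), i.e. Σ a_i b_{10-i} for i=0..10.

235

This is [x^10] in the product of the two ordinary generating functions.
Σ = 1·21 − 2·19 + 4·17 − 8·15 + 16·13 − 32·11 + 64·9 − 128·7 + 256·5 − 512·3 + 1024·1 = 235.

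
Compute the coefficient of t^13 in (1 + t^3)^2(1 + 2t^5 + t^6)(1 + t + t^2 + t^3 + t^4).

5

(1 + t^3)^2 has coefficients 1,0,0,2,0,0,1 for degrees 0…6.
(1 + 2t^5 + t^6) has coefficients 1,0,0,0,0,2,1,0,0,0,0,0,0,0 for degrees 0…13.
Finally multiplying by (1 + t + t^2 + t^3 + t^4), the product of all factors after the first has coefficients 1,1,1,1,1,2,3,3,3,3,1,0,0,0 for degrees 0…13.
[t^13] = 1·0 + 2·1 + 1·3 = 5.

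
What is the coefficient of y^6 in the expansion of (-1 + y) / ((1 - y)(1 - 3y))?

Partial fractions give a closed form: a_n = (-1)·3^n.
At n = 6: a_6 = -729.

-729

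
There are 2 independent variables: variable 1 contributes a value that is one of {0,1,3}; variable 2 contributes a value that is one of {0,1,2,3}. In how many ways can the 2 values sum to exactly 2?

The generating function for the choices is (1 + q + q^3)·(1 + q + q^2 + q^3); the count is [q^2].
(1 + q + q^3) has coefficients 1,1,0 for degrees 0…2.
(1 + q + q^2 + q^3) has coefficients 1,1,1 for degrees 0…2.
[q^2] = 1·1 + 1·1 = 2.

2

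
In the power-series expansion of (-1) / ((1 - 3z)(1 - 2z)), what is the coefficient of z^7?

-6305

Partial fractions give a closed form: a_n = (-3)·3^n + (2)·2^n.
At n = 7: a_7 = -6305.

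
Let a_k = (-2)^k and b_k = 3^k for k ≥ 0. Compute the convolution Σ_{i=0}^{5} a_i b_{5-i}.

133

This is [x^5] in the product of the two ordinary generating functions.
Σ = 1·243 − 2·81 + 4·27 − 8·9 + 16·3 − 32·1 = 133.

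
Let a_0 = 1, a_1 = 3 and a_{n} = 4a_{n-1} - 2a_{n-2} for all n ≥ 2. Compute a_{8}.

The ordinary generating function has denominator 1 - 4y + 2y^2.
Iterating the recurrence: a_0,…,a_{8} = 1, 3, 10, 34, 116, 396, 1352, 4616, 15760.

15760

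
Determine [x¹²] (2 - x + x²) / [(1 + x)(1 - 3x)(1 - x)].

1062882

The denominator gives the recurrence a_n = 3a_(n−1) + a_(n−2) − 3a_(n−3) for n ≥ 3; the numerator fixes a_0 = 2, a_1 = 5, a_2 = 18.
Iterating: 2, 5, 18, 53, 162, 485, 1458, 4373, 13122, 39365, 118098, 354293, 1062882, so a_12 = 1062882.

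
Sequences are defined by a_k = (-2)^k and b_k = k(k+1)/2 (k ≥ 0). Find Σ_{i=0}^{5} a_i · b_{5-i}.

11

The convolution is the x^5 coefficient of A(x)B(x).
Σ = 1·15 − 2·10 + 4·6 − 8·3 + 16·1 − 32·0 = 11.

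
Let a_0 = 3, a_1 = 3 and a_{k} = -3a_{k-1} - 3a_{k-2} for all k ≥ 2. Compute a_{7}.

-81

The ordinary generating function has denominator 1 + 3z + 3z^2.
Iterating the recurrence: a_0,…,a_{7} = 3, 3, -18, 45, -81, 108, -81, -81.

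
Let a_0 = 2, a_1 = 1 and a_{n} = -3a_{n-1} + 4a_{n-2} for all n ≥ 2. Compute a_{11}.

The ordinary generating function has denominator 1 + 3x - 4x^2.
Iterating the recurrence: a_0,…,a_{11} = 2, 1, 5, -11, 53, -203, 821, -3275, 13109, -52427, 209717, -838859.

-838859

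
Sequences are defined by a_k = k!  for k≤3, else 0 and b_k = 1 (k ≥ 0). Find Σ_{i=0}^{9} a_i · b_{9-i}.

This is [x^9] in the product of the two ordinary generating functions.
Σ = 1·1 + 1·1 + 2·1 + 6·1 + 0·1 + 0·1 + 0·1 + 0·1 + 0·1 + 0·1 = 10.

10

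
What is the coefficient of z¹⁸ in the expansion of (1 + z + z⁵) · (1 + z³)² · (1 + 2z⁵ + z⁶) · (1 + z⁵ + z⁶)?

(1 + z + z⁵) has coefficients 1,1,0,0,0,1 for degrees 0…5.
(1 + z³)² has coefficients 1,0,0,2,0,0,1,0,0,0,0,0,0,0,0,0,0,0,0 for degrees 0…18.
Multiplying by (1 + 2z⁵ + z⁶) gives running coefficients 1,0,0,2,0,2,2,0,4,2,0,2,1,0,0,0,0,0,0 for degrees 0…18.
Finally multiplying by (1 + z⁵ + z⁶), the product of all factors after the first has coefficients 1,0,0,2,0,3,3,0,6,4,2,6,3,4,6,2,2,3,1 for degrees 0…18.
[z¹⁸] = 1·1 + 1·3 + 1·4 = 8.

8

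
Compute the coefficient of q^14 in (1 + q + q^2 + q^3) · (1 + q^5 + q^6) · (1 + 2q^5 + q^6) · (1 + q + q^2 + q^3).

(1 + q + q^2 + q^3) has coefficients 1,1,1,1 for degrees 0…3.
(1 + q^5 + q^6) has coefficients 1,0,0,0,0,1,1,0,0,0,0,0,0,0,0 for degrees 0…14.
Multiplying by (1 + 2q^5 + q^6) gives running coefficients 1,0,0,0,0,3,2,0,0,0,2,3,1,0,0 for degrees 0…14.
Finally multiplying by (1 + q + q^2 + q^3), the product of all factors after the first has coefficients 1,1,1,1,0,3,5,5,5,2,2,5,6,6,4 for degrees 0…14.
[q^14] = 1·4 + 1·6 + 1·6 + 1·5 = 21.

21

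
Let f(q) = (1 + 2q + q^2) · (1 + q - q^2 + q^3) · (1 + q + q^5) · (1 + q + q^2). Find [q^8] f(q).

6

(1 + 2q + q^2) has coefficients 1,2,1 for degrees 0…2.
(1 + q - q^2 + q^3) has coefficients 1,1,-1,1,0,0,0,0,0 for degrees 0…8.
Multiplying by (1 + q + q^5) gives running coefficients 1,2,0,0,1,1,1,-1,1 for degrees 0…8.
Finally multiplying by (1 + q + q^2), the product of all factors after the first has coefficients 1,3,3,2,1,2,3,1,1 for degrees 0…8.
[q^8] = 1·1 + 2·1 + 1·3 = 6.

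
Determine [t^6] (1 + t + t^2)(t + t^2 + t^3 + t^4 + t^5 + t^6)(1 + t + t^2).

(1 + t + t^2) has coefficients 1,1,1 for degrees 0…2.
(t + t^2 + t^3 + t^4 + t^5 + t^6) has coefficients 0,1,1,1,1,1,1 for degrees 0…6.
Finally multiplying by (1 + t + t^2), the product of all factors after the first has coefficients 0,1,2,3,3,3,3 for degrees 0…6.
[t^6] = 1·3 + 1·3 + 1·3 = 9.

9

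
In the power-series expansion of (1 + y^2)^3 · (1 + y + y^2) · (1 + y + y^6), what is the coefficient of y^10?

(1 + y^2)^3 has coefficients 1,0,3,0,3,0,1 for degrees 0…6.
(1 + y + y^2) has coefficients 1,1,1,0,0,0,0,0,0,0,0 for degrees 0…10.
Finally multiplying by (1 + y + y^6), the product of all factors after the first has coefficients 1,2,2,1,0,0,1,1,1,0,0 for degrees 0…10.
[y^10] = 1·0 + 3·1 + 3·1 + 1·0 = 6.

6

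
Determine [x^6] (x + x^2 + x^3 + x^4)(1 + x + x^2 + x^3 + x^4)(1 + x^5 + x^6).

4

(x + x^2 + x^3 + x^4) has coefficients 0,1,1,1,1 for degrees 0…4.
(1 + x + x^2 + x^3 + x^4) has coefficients 1,1,1,1,1,0,0 for degrees 0…6.
Finally multiplying by (1 + x^5 + x^6), the product of all factors after the first has coefficients 1,1,1,1,1,1,2 for degrees 0…6.
[x^6] = 1·1 + 1·1 + 1·1 + 1·1 = 4.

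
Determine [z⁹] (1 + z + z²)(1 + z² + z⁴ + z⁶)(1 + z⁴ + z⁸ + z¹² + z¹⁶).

2

(1 + z + z²) has coefficients 1,1,1 for degrees 0…2.
(1 + z² + z⁴ + z⁶) has coefficients 1,0,1,0,1,0,1,0,0,0 for degrees 0…9.
Finally multiplying by (1 + z⁴ + z⁸ + z¹² + z¹⁶), the product of all factors after the first has coefficients 1,0,1,0,2,0,2,0,2,0 for degrees 0…9.
[z⁹] = 1·0 + 1·2 + 1·0 = 2.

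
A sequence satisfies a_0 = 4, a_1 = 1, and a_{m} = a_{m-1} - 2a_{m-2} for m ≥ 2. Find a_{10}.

125

The ordinary generating function has denominator 1 - t + 2t^2.
Iterating the recurrence: a_0,…,a_{10} = 4, 1, -7, -9, 5, 23, 13, -33, -59, 7, 125.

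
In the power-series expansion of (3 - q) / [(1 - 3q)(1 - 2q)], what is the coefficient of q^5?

Partial fractions give a closed form: a_n = (8)·3^n + (-5)·2^n.
At n = 5: a_5 = 1784.

1784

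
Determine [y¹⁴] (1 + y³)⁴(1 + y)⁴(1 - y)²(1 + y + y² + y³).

(1 + y³)⁴ has coefficients 1,0,0,4,0,0,6,0,0,4,0,0,1 for degrees 0…12.
(1 + y)⁴ has coefficients 1,4,6,4,1,0,0,0,0,0,0,0,0,0,0 for degrees 0…14.
Multiplying by (1 - y)² gives running coefficients 1,2,-1,-4,-1,2,1,0,0,0,0,0,0,0,0 for degrees 0…14.
Finally multiplying by (1 + y + y² + y³), the product of all factors after the first has coefficients 1,3,2,-2,-4,-4,-2,2,3,1,0,0,0,0,0 for degrees 0…14.
[y¹⁴] = 1·0 + 4·0 + 6·3 + 4·(-4) + 1·2 = 4.

4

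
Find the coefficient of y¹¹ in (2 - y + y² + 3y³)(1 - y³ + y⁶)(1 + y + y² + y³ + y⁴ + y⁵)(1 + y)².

6

(2 - y + y² + 3y³) has coefficients 2,-1,1,3 for degrees 0…3.
(1 - y³ + y⁶) has coefficients 1,0,0,-1,0,0,1,0,0,0,0,0 for degrees 0…11.
Multiplying by (1 + y + y² + y³ + y⁴ + y⁵) gives running coefficients 1,1,1,0,0,0,0,0,0,1,1,1 for degrees 0…11.
Finally multiplying by (1 + y)², the product of all factors after the first has coefficients 1,3,4,3,1,0,0,0,0,1,3,4 for degrees 0…11.
[y¹¹] = 2·4 − 1·3 + 1·1 + 3·0 = 6.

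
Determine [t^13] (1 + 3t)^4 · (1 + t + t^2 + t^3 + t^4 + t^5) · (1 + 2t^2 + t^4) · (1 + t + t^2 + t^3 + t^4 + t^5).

(1 + 3t)^4 has coefficients 1,12,54,108,81 for degrees 0…4.
(1 + t + t^2 + t^3 + t^4 + t^5) has coefficients 1,1,1,1,1,1,0,0,0,0,0,0,0,0 for degrees 0…13.
Multiplying by (1 + 2t^2 + t^4) gives running coefficients 1,1,3,3,4,4,3,3,1,1,0,0,0,0 for degrees 0…13.
Finally multiplying by (1 + t + t^2 + t^3 + t^4 + t^5), the product of all factors after the first has coefficients 1,2,5,8,12,16,18,20,18,16,12,8,5,2 for degrees 0…13.
[t^13] = 1·2 + 12·5 + 54·8 + 108·12 + 81·16 = 3086.

3086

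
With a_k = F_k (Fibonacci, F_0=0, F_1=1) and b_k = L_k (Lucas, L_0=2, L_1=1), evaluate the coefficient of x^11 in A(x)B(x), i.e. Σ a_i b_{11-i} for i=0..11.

Write out a_i and b_{11-i} for i = 0,…,11 and sum the products.
Σ = 0·199 + 1·123 + 1·76 + 2·47 + 3·29 + 5·18 + 8·11 + 13·7 + 21·4 + 34·3 + 55·1 + 89·2 = 1068.

1068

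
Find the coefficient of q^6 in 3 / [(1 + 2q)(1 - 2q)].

192

Partial fractions give a closed form: a_n = (3/2)·(-2)^n + (3/2)·2^n.
At n = 6: a_6 = 192.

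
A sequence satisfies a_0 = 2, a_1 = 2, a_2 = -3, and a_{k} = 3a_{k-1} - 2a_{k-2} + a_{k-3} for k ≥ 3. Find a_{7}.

The ordinary generating function has denominator 1 - 3z + 2z^2 - z^3.
Iterating the recurrence: a_0,…,a_{7} = 2, 2, -3, -11, -25, -56, -129, -300.

-300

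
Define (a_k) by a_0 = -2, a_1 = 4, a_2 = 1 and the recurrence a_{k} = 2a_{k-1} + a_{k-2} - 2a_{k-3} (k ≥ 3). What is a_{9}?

The ordinary generating function has denominator 1 - 2x - x^2 + 2x^3.
Iterating the recurrence: a_0,…,a_{9} = -2, 4, 1, 10, 13, 34, 61, 130, 253, 514.

514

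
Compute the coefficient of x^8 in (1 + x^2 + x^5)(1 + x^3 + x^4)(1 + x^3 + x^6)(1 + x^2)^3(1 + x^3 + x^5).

(1 + x^2 + x^5) has coefficients 1,0,1,0,0,1 for degrees 0…5.
(1 + x^3 + x^4) has coefficients 1,0,0,1,1,0,0,0,0 for degrees 0…8.
Multiplying by (1 + x^3 + x^6) gives running coefficients 1,0,0,2,1,0,2,1,0 for degrees 0…8.
Multiplying by (1 + x^2)^3 gives running coefficients 1,0,3,2,4,6,6,7,9 for degrees 0…8.
Finally multiplying by (1 + x^3 + x^5), the product of all factors after the first has coefficients 1,0,3,3,4,10,8,14,17 for degrees 0…8.
[x^8] = 1·17 + 1·8 + 1·3 = 28.

28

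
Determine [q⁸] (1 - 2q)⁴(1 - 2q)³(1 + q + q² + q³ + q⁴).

(1 - 2q)⁴ has coefficients 1,-8,24,-32,16 for degrees 0…4.
(1 - 2q)³ has coefficients 1,-6,12,-8,0,0,0,0,0 for degrees 0…8.
Finally multiplying by (1 + q + q² + q³ + q⁴), the product of all factors after the first has coefficients 1,-5,7,-1,-1,-2,4,-8,0 for degrees 0…8.
[q⁸] = 1·0 − 8·(-8) + 24·4 − 32·(-2) + 16·(-1) = 208.

208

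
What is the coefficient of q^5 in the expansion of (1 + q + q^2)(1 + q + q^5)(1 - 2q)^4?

(1 + q + q^2) has coefficients 1,1,1 for degrees 0…2.
(1 + q + q^5) has coefficients 1,1,0,0,0,1 for degrees 0…5.
Finally multiplying by (1 - 2q)^4, the product of all factors after the first has coefficients 1,-7,16,-8,-16,17 for degrees 0…5.
[q^5] = 1·17 + 1·(-16) + 1·(-8) = -7.

-7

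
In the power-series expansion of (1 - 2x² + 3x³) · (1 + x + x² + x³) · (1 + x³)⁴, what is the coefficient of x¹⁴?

3

(1 - 2x² + 3x³) has coefficients 1,0,-2,3 for degrees 0…3.
(1 + x + x² + x³) has coefficients 1,1,1,1,0,0,0,0,0,0,0,0,0,0,0 for degrees 0…14.
Finally multiplying by (1 + x³)⁴, the product of all factors after the first has coefficients 1,1,1,5,4,4,10,6,6,10,4,4,5,1,1 for degrees 0…14.
[x¹⁴] = 1·1 − 2·5 + 3·4 = 3.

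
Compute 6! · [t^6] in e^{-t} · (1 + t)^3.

-47

The EGF product rule gives c_6 = Σ_{k_1+k_2=6} C(6; k_1,k_2) · ∏ g_i(k_i), where e^{-t} gives (-1)^k; (1+t)^3 gives the falling factorial (3)_k.
g_1(k) for k = 0…6: 1, -1, 1, -1, 1, -1, 1.
g_2(k) for k = 0…6: 1, 3, 6, 6, 0, 0, 0.
c_6 = Σ_k C(6,k)·g_1(k)·g_2(6−k) = 20·(-1)·6 + 15·1·6 + 6·(-1)·3 + 1·1·1 = −120 + 90 − 18 + 1 = -47.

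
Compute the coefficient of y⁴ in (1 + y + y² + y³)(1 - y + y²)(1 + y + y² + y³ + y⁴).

(1 + y + y² + y³) has coefficients 1,1,1,1 for degrees 0…3.
(1 - y + y²) has coefficients 1,-1,1,0,0 for degrees 0…4.
Finally multiplying by (1 + y + y² + y³ + y⁴), the product of all factors after the first has coefficients 1,0,1,1,1 for degrees 0…4.
[y⁴] = 1·1 + 1·1 + 1·1 + 1·0 = 3.

3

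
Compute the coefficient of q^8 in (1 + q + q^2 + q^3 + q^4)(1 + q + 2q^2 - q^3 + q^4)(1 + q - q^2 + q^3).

(1 + q + q^2 + q^3 + q^4) has coefficients 1,1,1,1,1 for degrees 0…4.
(1 + q + 2q^2 - q^3 + q^4) has coefficients 1,1,2,-1,1,0,0,0,0 for degrees 0…8.
Finally multiplying by (1 + q - q^2 + q^3), the product of all factors after the first has coefficients 1,2,2,1,-1,4,-2,1,0 for degrees 0…8.
[q^8] = 1·0 + 1·1 + 1·(-2) + 1·4 + 1·(-1) = 2.

2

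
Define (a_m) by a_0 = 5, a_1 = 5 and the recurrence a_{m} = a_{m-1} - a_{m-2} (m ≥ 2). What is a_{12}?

The ordinary generating function has denominator 1 - q + q^2.
Iterating the recurrence: a_0,…,a_{12} = 5, 5, 0, -5, -5, 0, 5, 5, 0, -5, -5, 0, 5.

5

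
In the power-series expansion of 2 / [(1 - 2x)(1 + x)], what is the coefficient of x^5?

42

The denominator gives the recurrence a_n = a_(n−1) + 2a_(n−2) for n ≥ 2; the numerator fixes a_0 = 2, a_1 = 2.
Iterating: 2, 2, 6, 10, 22, 42, so a_5 = 42.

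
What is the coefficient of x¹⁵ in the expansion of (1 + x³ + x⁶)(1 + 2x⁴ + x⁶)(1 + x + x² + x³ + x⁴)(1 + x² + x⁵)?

12

(1 + x³ + x⁶) has coefficients 1,0,0,1,0,0,1 for degrees 0…6.
(1 + 2x⁴ + x⁶) has coefficients 1,0,0,0,2,0,1,0,0,0,0,0,0,0,0,0 for degrees 0…15.
Multiplying by (1 + x + x² + x³ + x⁴) gives running coefficients 1,1,1,1,3,2,3,3,3,1,1,0,0,0,0,0 for degrees 0…15.
Finally multiplying by (1 + x² + x⁵), the product of all factors after the first has coefficients 1,1,2,2,4,4,7,6,7,7,6,4,4,3,1,1 for degrees 0…15.
[x¹⁵] = 1·1 + 1·4 + 1·7 = 12.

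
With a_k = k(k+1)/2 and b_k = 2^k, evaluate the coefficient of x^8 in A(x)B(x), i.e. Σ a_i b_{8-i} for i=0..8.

This is [x^8] in the product of the two ordinary generating functions.
Σ = 0·256 + 1·128 + 3·64 + 6·32 + 10·16 + 15·8 + 21·4 + 28·2 + 36·1 = 968.

968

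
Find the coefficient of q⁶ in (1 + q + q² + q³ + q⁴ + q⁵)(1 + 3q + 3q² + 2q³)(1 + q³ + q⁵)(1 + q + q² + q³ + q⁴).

68

(1 + q + q² + q³ + q⁴ + q⁵) has coefficients 1,1,1,1,1,1 for degrees 0…5.
(1 + 3q + 3q² + 2q³) has coefficients 1,3,3,2,0,0,0 for degrees 0…6.
Multiplying by (1 + q³ + q⁵) gives running coefficients 1,3,3,3,3,4,5 for degrees 0…6.
Finally multiplying by (1 + q + q² + q³ + q⁴), the product of all factors after the first has coefficients 1,4,7,10,13,16,18 for degrees 0…6.
[q⁶] = 1·18 + 1·16 + 1·13 + 1·10 + 1·7 + 1·4 = 68.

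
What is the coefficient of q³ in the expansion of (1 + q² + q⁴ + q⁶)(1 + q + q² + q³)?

2

(1 + q² + q⁴ + q⁶) has coefficients 1,0,1,0 for degrees 0…3.
(1 + q + q² + q³) has coefficients 1,1,1,1 for degrees 0…3.
[q³] = 1·1 + 1·1 = 2.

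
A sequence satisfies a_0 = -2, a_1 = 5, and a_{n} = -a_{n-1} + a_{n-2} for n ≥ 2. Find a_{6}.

-50

The ordinary generating function has denominator 1 + y - y^2.
Iterating the recurrence: a_0,…,a_{6} = -2, 5, -7, 12, -19, 31, -50.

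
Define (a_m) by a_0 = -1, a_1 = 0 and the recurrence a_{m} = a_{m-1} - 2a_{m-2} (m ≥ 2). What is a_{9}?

The ordinary generating function has denominator 1 - y + 2y^2.
Iterating the recurrence: a_0,…,a_{9} = -1, 0, 2, 2, -2, -6, -2, 10, 14, -6.

-6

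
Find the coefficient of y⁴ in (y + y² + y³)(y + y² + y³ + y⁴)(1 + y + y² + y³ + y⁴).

(y + y² + y³) has coefficients 0,1,1,1 for degrees 0…3.
(y + y² + y³ + y⁴) has coefficients 0,1,1,1,1 for degrees 0…4.
Finally multiplying by (1 + y + y² + y³ + y⁴), the product of all factors after the first has coefficients 0,1,2,3,4 for degrees 0…4.
[y⁴] = 1·3 + 1·2 + 1·1 = 6.

6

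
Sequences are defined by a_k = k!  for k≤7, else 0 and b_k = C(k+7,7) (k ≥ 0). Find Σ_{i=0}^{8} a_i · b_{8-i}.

106611

The convolution is the t^8 coefficient of A(t)B(t).
Σ = 1·6435 + 1·3432 + 2·1716 + 6·792 + 24·330 + 120·120 + 720·36 + 5040·8 + 0·1 = 106611.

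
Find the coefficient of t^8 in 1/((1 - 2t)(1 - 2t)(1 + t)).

1593

The denominator gives the recurrence a_n = 3a_(n−1) − 4a_(n−3) for n ≥ 3; the numerator fixes a_0 = 1, a_1 = 3, a_2 = 9.
Iterating: 1, 3, 9, 23, 57, 135, 313, 711, 1593, so a_8 = 1593.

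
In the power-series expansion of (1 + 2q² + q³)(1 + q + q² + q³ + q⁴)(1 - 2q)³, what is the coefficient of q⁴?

8

(1 + 2q² + q³) has coefficients 1,0,2,1 for degrees 0…3.
(1 + q + q² + q³ + q⁴) has coefficients 1,1,1,1,1 for degrees 0…4.
Finally multiplying by (1 - 2q)³, the product of all factors after the first has coefficients 1,-5,7,-1,-1 for degrees 0…4.
[q⁴] = 1·(-1) + 2·7 + 1·(-5) = 8.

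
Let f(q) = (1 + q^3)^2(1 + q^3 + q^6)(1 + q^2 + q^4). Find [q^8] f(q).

(1 + q^3)^2 has coefficients 1,0,0,2,0,0,1 for degrees 0…6.
(1 + q^3 + q^6) has coefficients 1,0,0,1,0,0,1,0,0 for degrees 0…8.
Finally multiplying by (1 + q^2 + q^4), the product of all factors after the first has coefficients 1,0,1,1,1,1,1,1,1 for degrees 0…8.
[q^8] = 1·1 + 2·1 + 1·1 = 4.

4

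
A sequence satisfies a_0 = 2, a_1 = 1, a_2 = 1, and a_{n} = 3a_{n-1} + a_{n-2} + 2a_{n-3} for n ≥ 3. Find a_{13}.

1864021

The ordinary generating function has denominator 1 - 3y - y^2 - 2y^3.
Iterating the recurrence: a_0,…,a_{13} = 2, 1, 1, 8, 27, 91, 316, 1093, 3777, 13056, 45131, 156003, 539252, 1864021.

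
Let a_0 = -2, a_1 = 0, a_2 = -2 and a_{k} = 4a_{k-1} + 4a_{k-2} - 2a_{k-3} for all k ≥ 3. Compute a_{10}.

The ordinary generating function has denominator 1 - 4z - 4z^2 + 2z^3.
Iterating the recurrence: a_0,…,a_{10} = -2, 0, -2, -4, -24, -108, -520, -2464, -11720, -55696, -264736.

-264736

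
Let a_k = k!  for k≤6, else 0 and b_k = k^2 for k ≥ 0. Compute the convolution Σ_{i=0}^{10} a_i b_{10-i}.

Write out a_i and b_{10-i} for i = 0,…,10 and sum the products.
Σ = 1·100 + 1·81 + 2·64 + 6·49 + 24·36 + 120·25 + 720·16 + 0·9 + 0·4 + 0·1 + 0·0 = 15987.

15987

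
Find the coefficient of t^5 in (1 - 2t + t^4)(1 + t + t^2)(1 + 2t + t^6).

(1 - 2t + t^4) has coefficients 1,-2,0,0,1 for degrees 0…4.
(1 + t + t^2) has coefficients 1,1,1,0,0,0 for degrees 0…5.
Finally multiplying by (1 + 2t + t^6), the product of all factors after the first has coefficients 1,3,3,2,0,0 for degrees 0…5.
[t^5] = 1·0 − 2·0 + 1·3 = 3.

3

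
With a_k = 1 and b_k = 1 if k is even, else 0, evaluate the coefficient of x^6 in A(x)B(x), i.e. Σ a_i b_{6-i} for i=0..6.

4

The convolution is the t^6 coefficient of A(t)B(t).
Σ = 1·1 + 1·0 + 1·1 + 1·0 + 1·1 + 1·0 + 1·1 = 4.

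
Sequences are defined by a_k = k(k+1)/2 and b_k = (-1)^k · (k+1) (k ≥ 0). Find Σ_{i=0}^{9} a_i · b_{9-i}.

15

Write out a_i and b_{9-i} for i = 0,…,9 and sum the products.
Σ = 0·(-10) + 1·9 + 3·(-8) + 6·7 + 10·(-6) + 15·5 + 21·(-4) + 28·3 + 36·(-2) + 45·1 = 15.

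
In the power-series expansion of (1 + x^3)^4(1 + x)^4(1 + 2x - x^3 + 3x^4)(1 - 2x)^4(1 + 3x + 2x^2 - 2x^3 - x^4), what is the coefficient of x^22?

(1 + x^3)^4 has coefficients 1,0,0,4,0,0,6,0,0,4,0,0,1 for degrees 0…12.
(1 + x)^4 has coefficients 1,4,6,4,1,0,0,0,0,0,0,0,0,0,0,0,0,0,0,0,0,0,0 for degrees 0…22.
Multiplying by (1 + 2x - x^3 + 3x^4) gives running coefficients 1,6,14,15,8,8,14,11,3,0,0,0,0,0,0,0,0,0,0,0,0,0,0 for degrees 0…22.
Multiplying by (1 - 2x)^4 gives running coefficients 1,-2,-10,15,48,-48,-114,75,123,-80,-56,80,48,0,0,0,0,0,0,0,0,0,0 for degrees 0…22.
Finally multiplying by (1 + 3x + 2x^2 - 2x^3 - x^4), the product of all factors after the first has coefficients 1,1,-14,-21,76,148,-182,-474,168,715,-86,-569,213,496,-8,-176,-48,0,0,0,0,0,0 for degrees 0…22.
[x^22] = 1·0 + 4·0 + 6·(-48) + 4·496 + 1·(-86) = 1610.

1610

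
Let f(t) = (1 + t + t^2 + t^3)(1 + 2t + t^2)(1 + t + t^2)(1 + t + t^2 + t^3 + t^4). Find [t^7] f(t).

35

(1 + t + t^2 + t^3) has coefficients 1,1,1,1 for degrees 0…3.
(1 + 2t + t^2) has coefficients 1,2,1,0,0,0,0,0 for degrees 0…7.
Multiplying by (1 + t + t^2) gives running coefficients 1,3,4,3,1,0,0,0 for degrees 0…7.
Finally multiplying by (1 + t + t^2 + t^3 + t^4), the product of all factors after the first has coefficients 1,4,8,11,12,11,8,4 for degrees 0…7.
[t^7] = 1·4 + 1·8 + 1·11 + 1·12 = 35.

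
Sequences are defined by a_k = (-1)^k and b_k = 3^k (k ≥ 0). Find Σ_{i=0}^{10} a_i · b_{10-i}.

This is [x^10] in the product of the two ordinary generating functions.
Σ = 1·59049 − 1·19683 + 1·6561 − 1·2187 + 1·729 − 1·243 + 1·81 − 1·27 + 1·9 − 1·3 + 1·1 = 44287.

44287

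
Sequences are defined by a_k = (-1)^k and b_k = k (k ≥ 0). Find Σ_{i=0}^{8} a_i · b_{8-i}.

4

The convolution is the t^8 coefficient of A(t)B(t).
Σ = 1·8 − 1·7 + 1·6 − 1·5 + 1·4 − 1·3 + 1·2 − 1·1 + 1·0 = 4.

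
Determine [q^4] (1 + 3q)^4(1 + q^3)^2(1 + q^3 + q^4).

(1 + 3q)^4 has coefficients 1,12,54,108,81 for degrees 0…4.
(1 + q^3)^2 has coefficients 1,0,0,2,0 for degrees 0…4.
Finally multiplying by (1 + q^3 + q^4), the product of all factors after the first has coefficients 1,0,0,3,1 for degrees 0…4.
[q^4] = 1·1 + 12·3 + 54·0 + 108·0 + 81·1 = 118.

118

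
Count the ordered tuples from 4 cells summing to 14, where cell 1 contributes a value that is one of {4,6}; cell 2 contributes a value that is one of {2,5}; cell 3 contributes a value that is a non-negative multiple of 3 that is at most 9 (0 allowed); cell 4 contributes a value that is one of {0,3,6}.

The generating function for the choices is (x^4 + x^6)·(x^2 + x^5)·(1 + x^3 + x^6 + x^9)·(1 + x^3 + x^6); the count is [x^14].
(x^4 + x^6) has coefficients 0,0,0,0,1,0,1 for degrees 0…6.
(x^2 + x^5) has coefficients 0,0,1,0,0,1,0,0,0,0,0,0,0,0,0 for degrees 0…14.
Multiplying by (1 + x^3 + x^6 + x^9) gives running coefficients 0,0,1,0,0,2,0,0,2,0,0,2,0,0,1 for degrees 0…14.
Finally multiplying by (1 + x^3 + x^6), the product of all factors after the first has coefficients 0,0,1,0,0,3,0,0,5,0,0,6,0,0,5 for degrees 0…14.
[x^14] = 1·0 + 1·5 = 5.

5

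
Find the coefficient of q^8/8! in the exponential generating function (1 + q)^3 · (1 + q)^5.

The EGF product rule gives c_8 = Σ_{k_1+k_2=8} C(8; k_1,k_2) · ∏ g_i(k_i), where (1+q)^3 gives the falling factorial (3)_k; (1+q)^5 gives the falling factorial (5)_k.
g_1(k) for k = 0…8: 1, 3, 6, 6, 0, 0, 0, 0, 0.
g_2(k) for k = 0…8: 1, 5, 20, 60, 120, 120, 0, 0, 0.
c_8 = Σ_k C(8,k)·g_1(k)·g_2(8−k) = 56·6·120 = 40320.

40320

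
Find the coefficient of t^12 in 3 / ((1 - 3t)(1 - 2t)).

4758393

Partial fractions give a closed form: a_n = (9)·3^n + (-6)·2^n.
At n = 12: a_12 = 4758393.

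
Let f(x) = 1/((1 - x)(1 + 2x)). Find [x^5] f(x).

Partial fractions give a closed form: a_n = (1/3)·1^n + (2/3)·(-2)^n.
At n = 5: a_5 = -21.

-21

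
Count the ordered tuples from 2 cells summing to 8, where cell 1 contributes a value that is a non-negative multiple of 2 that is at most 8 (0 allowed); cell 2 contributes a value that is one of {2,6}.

2

The generating function for the choices is (1 + q² + q⁴ + q⁶ + q⁸)·(q² + q⁶); the count is [q⁸].
(1 + q² + q⁴ + q⁶ + q⁸) has coefficients 1,0,1,0,1,0,1,0,1 for degrees 0…8.
(q² + q⁶) has coefficients 0,0,1,0,0,0,1,0,0 for degrees 0…8.
[q⁸] = 1·0 + 1·1 + 1·0 + 1·1 + 1·0 = 2.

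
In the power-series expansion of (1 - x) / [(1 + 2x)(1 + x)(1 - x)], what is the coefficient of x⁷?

-255

Partial fractions give a closed form: a_n = (2)·(-2)^n + (-1)·(-1)^n.
At n = 7: a_7 = -255.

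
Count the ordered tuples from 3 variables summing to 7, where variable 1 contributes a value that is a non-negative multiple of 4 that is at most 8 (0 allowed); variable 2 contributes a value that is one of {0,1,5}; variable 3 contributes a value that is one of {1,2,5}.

The generating function for the choices is (1 + q^4 + q^8)·(1 + q + q^5)·(q + q^2 + q^5); the count is [q^7].
(1 + q^4 + q^8) has coefficients 1,0,0,0,1,0,0,0 for degrees 0…7.
(1 + q + q^5) has coefficients 1,1,0,0,0,1,0,0 for degrees 0…7.
Finally multiplying by (q + q^2 + q^5), the product of all factors after the first has coefficients 0,1,2,1,0,1,2,1 for degrees 0…7.
[q^7] = 1·1 + 1·1 = 2.

2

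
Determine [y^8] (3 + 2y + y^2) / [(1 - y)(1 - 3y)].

The denominator gives the recurrence a_n = 4a_(n−1) − 3a_(n−2) for n ≥ 3; the numerator fixes a_0 = 3, a_1 = 14, a_2 = 48.
Iterating: 3, 14, 48, 150, 456, 1374, 4128, 12390, 37176, so a_8 = 37176.

37176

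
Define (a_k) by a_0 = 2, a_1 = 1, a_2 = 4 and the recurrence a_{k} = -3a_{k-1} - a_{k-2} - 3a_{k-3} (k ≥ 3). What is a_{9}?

The ordinary generating function has denominator 1 + 3y + y^2 + 3y^3.
Iterating the recurrence: a_0,…,a_{9} = 2, 1, 4, -19, 50, -143, 436, -1315, 3938, -11807.

-11807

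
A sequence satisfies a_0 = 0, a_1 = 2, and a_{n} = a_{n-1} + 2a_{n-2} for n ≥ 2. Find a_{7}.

86

The ordinary generating function has denominator 1 - t - 2t^2.
Iterating the recurrence: a_0,…,a_{7} = 0, 2, 2, 6, 10, 22, 42, 86.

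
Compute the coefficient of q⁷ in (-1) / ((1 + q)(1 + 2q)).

255

Partial fractions give a closed form: a_n = (1)·(-1)^n + (-2)·(-2)^n.
At n = 7: a_7 = 255.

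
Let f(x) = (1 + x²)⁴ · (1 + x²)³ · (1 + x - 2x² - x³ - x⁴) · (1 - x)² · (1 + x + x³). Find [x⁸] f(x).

-34

(1 + x²)⁴ has coefficients 1,0,4,0,6,0,4,0,1 for degrees 0…8.
(1 + x²)³ has coefficients 1,0,3,0,3,0,1,0,0 for degrees 0…8.
Multiplying by (1 + x - 2x² - x³ - x⁴) gives running coefficients 1,1,1,2,-4,0,-8,-2,-5 for degrees 0…8.
Multiplying by (1 - x)² gives running coefficients 1,-1,0,1,-7,10,-12,14,-9 for degrees 0…8.
Finally multiplying by (1 + x + x³), the product of all factors after the first has coefficients 1,0,-1,2,-7,3,-1,-5,15 for degrees 0…8.
[x⁸] = 1·15 + 4·(-1) + 6·(-7) + 4·(-1) + 1·1 = -34.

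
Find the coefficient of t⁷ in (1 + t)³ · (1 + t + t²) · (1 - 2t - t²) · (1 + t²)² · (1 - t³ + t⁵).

-20

(1 + t)³ has coefficients 1,3,3,1 for degrees 0…3.
(1 + t + t²) has coefficients 1,1,1,0,0,0,0,0 for degrees 0…7.
Multiplying by (1 - 2t - t²) gives running coefficients 1,-1,-2,-3,-1,0,0,0 for degrees 0…7.
Multiplying by (1 + t²)² gives running coefficients 1,-1,0,-5,-4,-7,-4,-3 for degrees 0…7.
Finally multiplying by (1 - t³ + t⁵), the product of all factors after the first has coefficients 1,-1,0,-6,-3,-6,0,1 for degrees 0…7.
[t⁷] = 1·1 + 3·0 + 3·(-6) + 1·(-3) = -20.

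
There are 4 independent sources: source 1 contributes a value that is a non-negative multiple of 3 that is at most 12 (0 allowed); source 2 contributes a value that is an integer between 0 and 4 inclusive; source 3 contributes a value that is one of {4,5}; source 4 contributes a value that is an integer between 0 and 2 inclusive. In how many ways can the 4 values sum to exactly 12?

The generating function for the choices is (1 + x^3 + x^6 + x^9 + x^12)·(1 + x + x^2 + x^3 + x^4)·(x^4 + x^5)·(1 + x + x^2); the count is [x^12].
(1 + x^3 + x^6 + x^9 + x^12) has coefficients 1,0,0,1,0,0,1,0,0,1,0,0,1 for degrees 0…12.
(1 + x + x^2 + x^3 + x^4) has coefficients 1,1,1,1,1,0,0,0,0,0,0,0,0 for degrees 0…12.
Multiplying by (x^4 + x^5) gives running coefficients 0,0,0,0,1,2,2,2,2,1,0,0,0 for degrees 0…12.
Finally multiplying by (1 + x + x^2), the product of all factors after the first has coefficients 0,0,0,0,1,3,5,6,6,5,3,1,0 for degrees 0…12.
[x^12] = 1·0 + 1·5 + 1·5 + 1·0 + 1·0 = 10.

10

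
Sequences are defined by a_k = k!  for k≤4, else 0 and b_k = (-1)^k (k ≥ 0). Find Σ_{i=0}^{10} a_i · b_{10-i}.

This is [x^10] in the product of the two ordinary generating functions.
Σ = 1·1 + 1·(-1) + 2·1 + 6·(-1) + 24·1 + 0·(-1) + 0·1 + 0·(-1) + 0·1 + 0·(-1) + 0·1 = 20.

20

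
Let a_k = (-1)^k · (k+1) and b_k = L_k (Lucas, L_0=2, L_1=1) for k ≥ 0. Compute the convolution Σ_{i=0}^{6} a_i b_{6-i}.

24

Write out a_i and b_{6-i} for i = 0,…,6 and sum the products.
Σ = 1·18 − 2·11 + 3·7 − 4·4 + 5·3 − 6·1 + 7·2 = 24.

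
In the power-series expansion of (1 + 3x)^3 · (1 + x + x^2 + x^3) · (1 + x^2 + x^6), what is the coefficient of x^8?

64

(1 + 3x)^3 has coefficients 1,9,27,27 for degrees 0…3.
(1 + x + x^2 + x^3) has coefficients 1,1,1,1,0,0,0,0,0 for degrees 0…8.
Finally multiplying by (1 + x^2 + x^6), the product of all factors after the first has coefficients 1,1,2,2,1,1,1,1,1 for degrees 0…8.
[x^8] = 1·1 + 9·1 + 27·1 + 27·1 = 64.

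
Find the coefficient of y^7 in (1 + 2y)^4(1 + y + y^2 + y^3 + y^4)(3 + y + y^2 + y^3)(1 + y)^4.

6297

(1 + 2y)^4 has coefficients 1,8,24,32,16 for degrees 0…4.
(1 + y + y^2 + y^3 + y^4) has coefficients 1,1,1,1,1,0,0,0 for degrees 0…7.
Multiplying by (3 + y + y^2 + y^3) gives running coefficients 3,4,5,6,6,3,2,1 for degrees 0…7.
Finally multiplying by (1 + y)^4, the product of all factors after the first has coefficients 3,16,39,62,79,87,79,57 for degrees 0…7.
[y^7] = 1·57 + 8·79 + 24·87 + 32·79 + 16·62 = 6297.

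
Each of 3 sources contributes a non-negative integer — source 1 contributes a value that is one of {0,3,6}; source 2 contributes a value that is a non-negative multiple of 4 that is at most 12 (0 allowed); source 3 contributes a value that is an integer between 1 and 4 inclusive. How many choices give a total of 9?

The generating function for the choices is (1 + q^3 + q^6)·(1 + q^4 + q^8 + q^12)·(q + q^2 + q^3 + q^4); the count is [q^9].
(1 + q^3 + q^6) has coefficients 1,0,0,1,0,0,1 for degrees 0…6.
(1 + q^4 + q^8 + q^12) has coefficients 1,0,0,0,1,0,0,0,1,0 for degrees 0…9.
Finally multiplying by (q + q^2 + q^3 + q^4), the product of all factors after the first has coefficients 0,1,1,1,1,1,1,1,1,1 for degrees 0…9.
[q^9] = 1·1 + 1·1 + 1·1 = 3.

3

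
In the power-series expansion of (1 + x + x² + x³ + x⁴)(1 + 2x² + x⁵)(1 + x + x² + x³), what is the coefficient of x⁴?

(1 + x + x² + x³ + x⁴) has coefficients 1,1,1,1,1 for degrees 0…4.
(1 + 2x² + x⁵) has coefficients 1,0,2,0,0 for degrees 0…4.
Finally multiplying by (1 + x + x² + x³), the product of all factors after the first has coefficients 1,1,3,3,2 for degrees 0…4.
[x⁴] = 1·2 + 1·3 + 1·3 + 1·1 + 1·1 = 10.

10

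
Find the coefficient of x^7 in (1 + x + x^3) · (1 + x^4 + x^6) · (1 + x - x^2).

2

(1 + x + x^3) has coefficients 1,1,0,1 for degrees 0…3.
(1 + x^4 + x^6) has coefficients 1,0,0,0,1,0,1,0 for degrees 0…7.
Finally multiplying by (1 + x - x^2), the product of all factors after the first has coefficients 1,1,-1,0,1,1,0,1 for degrees 0…7.
[x^7] = 1·1 + 1·0 + 1·1 = 2.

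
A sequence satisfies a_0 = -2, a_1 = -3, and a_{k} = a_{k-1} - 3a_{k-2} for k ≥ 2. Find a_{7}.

The ordinary generating function has denominator 1 - x + 3x^2.
Iterating the recurrence: a_0,…,a_{7} = -2, -3, 3, 12, 3, -33, -42, 57.

57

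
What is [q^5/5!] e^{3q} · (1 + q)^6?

27693

The EGF product rule gives c_5 = Σ_{k_1+k_2=5} C(5; k_1,k_2) · ∏ g_i(k_i), where e^{3q} gives (3)^k; (1+q)^6 gives the falling factorial (6)_k.
g_1(k) for k = 0…5: 1, 3, 9, 27, 81, 243.
g_2(k) for k = 0…5: 1, 6, 30, 120, 360, 720.
c_5 = Σ_k C(5,k)·g_1(k)·g_2(5−k) = 1·1·720 + 5·3·360 + 10·9·120 + 10·27·30 + 5·81·6 + 1·243·1 = 720 + 5400 + 10800 + 8100 + 2430 + 243 = 27693.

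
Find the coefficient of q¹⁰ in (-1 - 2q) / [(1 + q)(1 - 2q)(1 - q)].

Partial fractions give a closed form: a_n = (1/6)·(-1)^n + (-8/3)·2^n + (3/2)·1^n.
At n = 10: a_10 = -2729.

-2729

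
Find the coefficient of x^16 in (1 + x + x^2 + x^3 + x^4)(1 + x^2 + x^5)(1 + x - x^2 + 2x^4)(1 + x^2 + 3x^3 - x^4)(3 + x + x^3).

(1 + x + x^2 + x^3 + x^4) has coefficients 1,1,1,1,1 for degrees 0…4.
(1 + x^2 + x^5) has coefficients 1,0,1,0,0,1,0,0,0,0,0,0,0,0,0,0,0 for degrees 0…16.
Multiplying by (1 + x - x^2 + 2x^4) gives running coefficients 1,1,0,1,1,1,3,-1,0,2,0,0,0,0,0,0,0 for degrees 0…16.
Multiplying by (1 + x^2 + 3x^3 - x^4) gives running coefficients 1,1,1,5,3,1,7,2,5,9,-6,3,6,-2,0,0,0 for degrees 0…16.
Finally multiplying by (3 + x + x^3), the product of all factors after the first has coefficients 3,4,4,17,15,7,27,16,18,39,-7,8,30,-6,1,6,-2 for degrees 0…16.
[x^16] = 1·(-2) + 1·6 + 1·1 + 1·(-6) + 1·30 = 29.

29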